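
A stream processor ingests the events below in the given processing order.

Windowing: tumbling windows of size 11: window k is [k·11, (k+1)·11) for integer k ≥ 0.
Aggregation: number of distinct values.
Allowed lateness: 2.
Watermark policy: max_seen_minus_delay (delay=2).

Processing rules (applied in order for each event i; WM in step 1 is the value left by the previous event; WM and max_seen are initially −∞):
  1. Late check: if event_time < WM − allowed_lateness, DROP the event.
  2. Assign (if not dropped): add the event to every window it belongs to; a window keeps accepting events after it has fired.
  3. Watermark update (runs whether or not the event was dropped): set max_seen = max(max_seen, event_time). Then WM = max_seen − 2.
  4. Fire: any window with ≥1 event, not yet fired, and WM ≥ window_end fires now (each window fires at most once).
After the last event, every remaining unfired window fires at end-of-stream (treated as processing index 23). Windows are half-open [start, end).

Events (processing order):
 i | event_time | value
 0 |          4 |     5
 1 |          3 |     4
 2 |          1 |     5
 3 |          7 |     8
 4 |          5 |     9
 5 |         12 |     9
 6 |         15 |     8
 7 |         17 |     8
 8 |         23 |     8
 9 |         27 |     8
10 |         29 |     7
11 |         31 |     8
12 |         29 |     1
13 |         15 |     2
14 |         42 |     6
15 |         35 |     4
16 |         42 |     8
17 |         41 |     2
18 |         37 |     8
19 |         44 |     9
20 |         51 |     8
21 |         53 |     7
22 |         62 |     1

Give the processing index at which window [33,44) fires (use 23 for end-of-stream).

20

i=0 t=4 v=5: → [0,11); WM=2
i=1 t=3 v=4: → [0,11); WM=2
i=2 t=1 v=5: → [0,11); WM=2
i=3 t=7 v=8: → [0,11); WM=5
i=4 t=5 v=9: → [0,11); WM=5
i=5 t=12 v=9: → [11,22); WM=10
i=6 t=15 v=8: → [11,22); WM=13; [0,11) fires=4
i=7 t=17 v=8: → [11,22); WM=15
i=8 t=23 v=8: → [22,33); WM=21
i=9 t=27 v=8: → [22,33); WM=25; [11,22) fires=2
i=10 t=29 v=7: → [22,33); WM=27
i=11 t=31 v=8: → [22,33); WM=29
i=12 t=29 v=1: → [22,33); WM=29
i=13 t=15 v=2: DROP (t<29-2); WM=29
i=14 t=42 v=6: → [33,44); WM=40; [22,33) fires=3
i=15 t=35 v=4: DROP (t<40-2); WM=40
i=16 t=42 v=8: → [33,44); WM=40
i=17 t=41 v=2: → [33,44); WM=40
i=18 t=37 v=8: DROP (t<40-2); WM=40
i=19 t=44 v=9: → [44,55); WM=42
i=20 t=51 v=8: → [44,55); WM=49; [33,44) fires=3
i=21 t=53 v=7: → [44,55); WM=51
i=22 t=62 v=1: → [55,66); WM=60; [44,55) fires=3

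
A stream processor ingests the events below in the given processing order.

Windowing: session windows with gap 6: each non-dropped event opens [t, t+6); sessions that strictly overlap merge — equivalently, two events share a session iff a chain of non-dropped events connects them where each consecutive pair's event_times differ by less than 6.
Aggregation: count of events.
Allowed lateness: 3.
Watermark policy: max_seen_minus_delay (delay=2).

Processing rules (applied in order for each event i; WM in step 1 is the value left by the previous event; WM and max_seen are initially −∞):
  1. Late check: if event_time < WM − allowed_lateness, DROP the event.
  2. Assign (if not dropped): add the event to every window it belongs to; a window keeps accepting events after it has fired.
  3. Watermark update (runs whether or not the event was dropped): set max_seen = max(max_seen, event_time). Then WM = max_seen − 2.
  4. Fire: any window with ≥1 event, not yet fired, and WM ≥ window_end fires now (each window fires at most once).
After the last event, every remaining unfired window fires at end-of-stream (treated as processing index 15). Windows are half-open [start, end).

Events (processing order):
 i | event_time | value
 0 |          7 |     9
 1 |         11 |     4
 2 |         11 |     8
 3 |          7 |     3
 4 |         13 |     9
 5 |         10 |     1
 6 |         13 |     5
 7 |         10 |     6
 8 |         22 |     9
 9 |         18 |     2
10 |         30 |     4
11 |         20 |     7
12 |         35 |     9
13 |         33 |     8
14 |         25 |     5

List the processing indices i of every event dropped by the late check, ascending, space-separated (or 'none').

i=0 t=7 v=9: → [7,13); WM=5
i=1 t=11 v=4: → [7,17); WM=9
i=2 t=11 v=8: → [7,17); WM=9
i=3 t=7 v=3: → [7,17); WM=9
i=4 t=13 v=9: → [7,19); WM=11
i=5 t=10 v=1: → [7,19); WM=11
i=6 t=13 v=5: → [7,19); WM=11
i=7 t=10 v=6: → [7,19); WM=11
i=8 t=22 v=9: → [22,28); WM=20
i=9 t=18 v=2: → [7,28); WM=20
i=10 t=30 v=4: → [30,36); WM=28
i=11 t=20 v=7: DROP (t<28-3); WM=28
i=12 t=35 v=9: → [30,41); WM=33
i=13 t=33 v=8: → [30,41); WM=33
i=14 t=25 v=5: DROP (t<33-3); WM=33

11 14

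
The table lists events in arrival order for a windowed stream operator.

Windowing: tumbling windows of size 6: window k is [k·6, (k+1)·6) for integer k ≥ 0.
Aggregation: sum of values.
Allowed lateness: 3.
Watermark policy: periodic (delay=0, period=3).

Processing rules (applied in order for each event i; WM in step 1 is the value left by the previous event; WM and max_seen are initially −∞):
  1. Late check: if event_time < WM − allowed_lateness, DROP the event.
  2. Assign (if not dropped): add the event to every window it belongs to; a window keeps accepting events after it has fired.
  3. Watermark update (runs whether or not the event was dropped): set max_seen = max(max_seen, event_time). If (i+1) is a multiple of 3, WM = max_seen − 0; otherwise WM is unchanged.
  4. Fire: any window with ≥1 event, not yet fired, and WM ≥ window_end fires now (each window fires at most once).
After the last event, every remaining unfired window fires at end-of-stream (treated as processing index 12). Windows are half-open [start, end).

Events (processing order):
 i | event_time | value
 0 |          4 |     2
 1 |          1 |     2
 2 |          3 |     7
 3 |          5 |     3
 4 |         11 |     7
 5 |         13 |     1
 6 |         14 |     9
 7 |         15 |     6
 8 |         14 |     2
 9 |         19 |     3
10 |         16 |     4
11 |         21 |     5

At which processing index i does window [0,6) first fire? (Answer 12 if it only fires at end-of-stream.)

i=0 t=4 v=2: → [0,6); WM=−∞
i=1 t=1 v=2: → [0,6); WM=−∞
i=2 t=3 v=7: → [0,6); WM=4
i=3 t=5 v=3: → [0,6); WM=4
i=4 t=11 v=7: → [6,12); WM=4
i=5 t=13 v=1: → [12,18); WM=13; [0,6) fires=14 [6,12) fires=7
i=6 t=14 v=9: → [12,18); WM=13
i=7 t=15 v=6: → [12,18); WM=13
i=8 t=14 v=2: → [12,18); WM=15
i=9 t=19 v=3: → [18,24); WM=15
i=10 t=16 v=4: → [12,18); WM=15
i=11 t=21 v=5: → [18,24); WM=21; [12,18) fires=22

5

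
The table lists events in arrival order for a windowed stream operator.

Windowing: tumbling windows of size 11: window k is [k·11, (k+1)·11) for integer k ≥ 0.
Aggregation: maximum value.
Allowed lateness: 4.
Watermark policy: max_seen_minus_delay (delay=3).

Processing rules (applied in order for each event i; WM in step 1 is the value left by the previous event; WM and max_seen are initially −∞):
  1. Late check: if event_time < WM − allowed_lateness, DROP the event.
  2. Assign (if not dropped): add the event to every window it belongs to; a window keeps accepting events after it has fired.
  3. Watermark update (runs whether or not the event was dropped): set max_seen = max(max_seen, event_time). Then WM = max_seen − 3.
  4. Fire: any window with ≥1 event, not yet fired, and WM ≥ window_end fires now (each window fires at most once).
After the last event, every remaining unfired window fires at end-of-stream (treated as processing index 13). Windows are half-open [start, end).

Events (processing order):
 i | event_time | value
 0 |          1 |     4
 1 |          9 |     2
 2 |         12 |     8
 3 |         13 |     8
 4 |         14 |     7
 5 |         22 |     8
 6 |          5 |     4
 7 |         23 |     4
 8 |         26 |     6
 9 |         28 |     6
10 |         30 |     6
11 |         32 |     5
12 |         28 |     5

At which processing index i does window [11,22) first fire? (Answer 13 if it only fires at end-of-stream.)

i=0 t=1 v=4: → [0,11); WM=-2
i=1 t=9 v=2: → [0,11); WM=6
i=2 t=12 v=8: → [11,22); WM=9
i=3 t=13 v=8: → [11,22); WM=10
i=4 t=14 v=7: → [11,22); WM=11; [0,11) fires=4
i=5 t=22 v=8: → [22,33); WM=19
i=6 t=5 v=4: DROP (t<19-4); WM=19
i=7 t=23 v=4: → [22,33); WM=20
i=8 t=26 v=6: → [22,33); WM=23; [11,22) fires=8
i=9 t=28 v=6: → [22,33); WM=25
i=10 t=30 v=6: → [22,33); WM=27
i=11 t=32 v=5: → [22,33); WM=29
i=12 t=28 v=5: → [22,33); WM=29

8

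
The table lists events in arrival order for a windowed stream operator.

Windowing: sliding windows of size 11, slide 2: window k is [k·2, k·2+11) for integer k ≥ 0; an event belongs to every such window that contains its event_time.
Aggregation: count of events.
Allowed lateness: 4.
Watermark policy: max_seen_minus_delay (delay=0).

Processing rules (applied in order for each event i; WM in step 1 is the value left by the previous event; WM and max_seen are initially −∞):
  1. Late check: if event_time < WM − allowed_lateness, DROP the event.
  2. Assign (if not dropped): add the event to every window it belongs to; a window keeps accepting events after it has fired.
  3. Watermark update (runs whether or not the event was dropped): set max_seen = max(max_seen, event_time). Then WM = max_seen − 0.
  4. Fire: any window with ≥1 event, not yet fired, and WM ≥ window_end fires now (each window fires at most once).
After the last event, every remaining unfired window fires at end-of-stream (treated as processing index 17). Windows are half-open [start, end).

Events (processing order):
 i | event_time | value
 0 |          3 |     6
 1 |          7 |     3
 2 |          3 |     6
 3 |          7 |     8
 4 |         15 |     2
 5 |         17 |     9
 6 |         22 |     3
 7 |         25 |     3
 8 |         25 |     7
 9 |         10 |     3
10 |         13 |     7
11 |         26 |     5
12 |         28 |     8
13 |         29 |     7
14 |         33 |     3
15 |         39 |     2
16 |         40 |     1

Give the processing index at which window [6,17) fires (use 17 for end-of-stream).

i=0 t=3 v=6: → [2,13),[0,11); WM=3
i=1 t=7 v=3: → [6,17),[4,15),[2,13),[0,11); WM=7
i=2 t=3 v=6: → [2,13),[0,11); WM=7
i=3 t=7 v=8: → [6,17),[4,15),[2,13),[0,11); WM=7
i=4 t=15 v=2: → [14,25),[12,23),[10,21),[8,19),[6,17); WM=15; [0,11) fires=4 [2,13) fires=4 [4,15) fires=2
i=5 t=17 v=9: → [16,27),[14,25),[12,23),[10,21),[8,19); WM=17; [6,17) fires=3
i=6 t=22 v=3: → [22,33),[20,31),[18,29),[16,27),[14,25),[12,23); WM=22; [8,19) fires=2 [10,21) fires=2
i=7 t=25 v=3: → [24,35),[22,33),[20,31),[18,29),[16,27); WM=25; [12,23) fires=3 [14,25) fires=3
i=8 t=25 v=7: → [24,35),[22,33),[20,31),[18,29),[16,27); WM=25
i=9 t=10 v=3: DROP (t<25-4); WM=25
i=10 t=13 v=7: DROP (t<25-4); WM=25
i=11 t=26 v=5: → [26,37),[24,35),[22,33),[20,31),[18,29),[16,27); WM=26
i=12 t=28 v=8: → [28,39),[26,37),[24,35),[22,33),[20,31),[18,29); WM=28; [16,27) fires=5
i=13 t=29 v=7: → [28,39),[26,37),[24,35),[22,33),[20,31); WM=29; [18,29) fires=5
i=14 t=33 v=3: → [32,43),[30,41),[28,39),[26,37),[24,35); WM=33; [20,31) fires=6 [22,33) fires=6
i=15 t=39 v=2: → [38,49),[36,47),[34,45),[32,43),[30,41); WM=39; [24,35) fires=6 [26,37) fires=4 [28,39) fires=3
i=16 t=40 v=1: → [40,51),[38,49),[36,47),[34,45),[32,43),[30,41); WM=40

5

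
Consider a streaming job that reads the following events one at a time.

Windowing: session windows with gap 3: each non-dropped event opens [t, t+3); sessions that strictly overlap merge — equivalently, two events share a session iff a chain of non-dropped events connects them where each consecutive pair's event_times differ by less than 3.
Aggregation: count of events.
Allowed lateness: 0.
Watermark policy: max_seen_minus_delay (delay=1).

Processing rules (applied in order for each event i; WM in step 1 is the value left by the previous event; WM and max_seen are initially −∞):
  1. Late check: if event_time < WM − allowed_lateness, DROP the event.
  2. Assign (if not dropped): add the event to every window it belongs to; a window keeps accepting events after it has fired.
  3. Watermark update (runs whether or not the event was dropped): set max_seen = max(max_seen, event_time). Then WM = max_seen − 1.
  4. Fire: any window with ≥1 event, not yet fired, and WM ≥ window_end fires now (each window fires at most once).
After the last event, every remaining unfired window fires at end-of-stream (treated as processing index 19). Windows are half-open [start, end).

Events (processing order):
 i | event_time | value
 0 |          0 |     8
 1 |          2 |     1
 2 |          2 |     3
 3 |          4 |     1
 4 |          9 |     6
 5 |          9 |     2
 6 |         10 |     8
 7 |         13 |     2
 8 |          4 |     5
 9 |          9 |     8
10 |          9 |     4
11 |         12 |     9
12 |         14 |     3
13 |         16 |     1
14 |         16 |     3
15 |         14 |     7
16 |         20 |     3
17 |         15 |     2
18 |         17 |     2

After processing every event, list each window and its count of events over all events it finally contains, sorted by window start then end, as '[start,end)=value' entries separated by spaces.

[0,7)=4 [9,19)=8 [20,23)=1

i=0 t=0 v=8: → [0,3); WM=-1
i=1 t=2 v=1: → [0,5); WM=1
i=2 t=2 v=3: → [0,5); WM=1
i=3 t=4 v=1: → [0,7); WM=3
i=4 t=9 v=6: → [9,12); WM=8
i=5 t=9 v=2: → [9,12); WM=8
i=6 t=10 v=8: → [9,13); WM=9
i=7 t=13 v=2: → [13,16); WM=12
i=8 t=4 v=5: DROP (t<12-0); WM=12
i=9 t=9 v=8: DROP (t<12-0); WM=12
i=10 t=9 v=4: DROP (t<12-0); WM=12
i=11 t=12 v=9: → [9,16); WM=12
i=12 t=14 v=3: → [9,17); WM=13
i=13 t=16 v=1: → [9,19); WM=15
i=14 t=16 v=3: → [9,19); WM=15
i=15 t=14 v=7: DROP (t<15-0); WM=15
i=16 t=20 v=3: → [20,23); WM=19
i=17 t=15 v=2: DROP (t<19-0); WM=19
i=18 t=17 v=2: DROP (t<19-0); WM=19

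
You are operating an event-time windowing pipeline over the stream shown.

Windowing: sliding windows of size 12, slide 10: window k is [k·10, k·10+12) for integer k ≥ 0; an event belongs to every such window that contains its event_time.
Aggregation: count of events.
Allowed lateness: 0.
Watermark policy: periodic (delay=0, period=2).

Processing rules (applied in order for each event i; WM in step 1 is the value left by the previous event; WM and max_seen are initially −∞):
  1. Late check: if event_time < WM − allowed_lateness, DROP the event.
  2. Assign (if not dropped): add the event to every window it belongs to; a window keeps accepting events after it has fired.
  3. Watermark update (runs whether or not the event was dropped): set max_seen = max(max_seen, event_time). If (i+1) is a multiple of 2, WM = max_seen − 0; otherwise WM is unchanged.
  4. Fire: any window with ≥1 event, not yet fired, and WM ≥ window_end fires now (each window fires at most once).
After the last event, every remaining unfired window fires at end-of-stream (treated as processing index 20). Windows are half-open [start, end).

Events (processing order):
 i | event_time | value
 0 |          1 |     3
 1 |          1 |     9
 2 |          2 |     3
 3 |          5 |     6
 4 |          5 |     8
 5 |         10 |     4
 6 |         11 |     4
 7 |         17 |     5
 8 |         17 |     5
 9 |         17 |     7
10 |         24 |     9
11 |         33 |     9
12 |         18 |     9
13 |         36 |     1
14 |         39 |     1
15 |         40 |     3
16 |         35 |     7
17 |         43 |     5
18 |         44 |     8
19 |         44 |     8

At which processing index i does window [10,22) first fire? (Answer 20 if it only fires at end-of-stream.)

i=0 t=1 v=3: → [0,12); WM=−∞
i=1 t=1 v=9: → [0,12); WM=1
i=2 t=2 v=3: → [0,12); WM=1
i=3 t=5 v=6: → [0,12); WM=5
i=4 t=5 v=8: → [0,12); WM=5
i=5 t=10 v=4: → [10,22),[0,12); WM=10
i=6 t=11 v=4: → [10,22),[0,12); WM=10
i=7 t=17 v=5: → [10,22); WM=17; [0,12) fires=7
i=8 t=17 v=5: → [10,22); WM=17
i=9 t=17 v=7: → [10,22); WM=17
i=10 t=24 v=9: → [20,32); WM=17
i=11 t=33 v=9: → [30,42); WM=33; [10,22) fires=5 [20,32) fires=1
i=12 t=18 v=9: DROP (t<33-0); WM=33
i=13 t=36 v=1: → [30,42); WM=36
i=14 t=39 v=1: → [30,42); WM=36
i=15 t=40 v=3: → [40,52),[30,42); WM=40
i=16 t=35 v=7: DROP (t<40-0); WM=40
i=17 t=43 v=5: → [40,52); WM=43; [30,42) fires=4
i=18 t=44 v=8: → [40,52); WM=43
i=19 t=44 v=8: → [40,52); WM=44

11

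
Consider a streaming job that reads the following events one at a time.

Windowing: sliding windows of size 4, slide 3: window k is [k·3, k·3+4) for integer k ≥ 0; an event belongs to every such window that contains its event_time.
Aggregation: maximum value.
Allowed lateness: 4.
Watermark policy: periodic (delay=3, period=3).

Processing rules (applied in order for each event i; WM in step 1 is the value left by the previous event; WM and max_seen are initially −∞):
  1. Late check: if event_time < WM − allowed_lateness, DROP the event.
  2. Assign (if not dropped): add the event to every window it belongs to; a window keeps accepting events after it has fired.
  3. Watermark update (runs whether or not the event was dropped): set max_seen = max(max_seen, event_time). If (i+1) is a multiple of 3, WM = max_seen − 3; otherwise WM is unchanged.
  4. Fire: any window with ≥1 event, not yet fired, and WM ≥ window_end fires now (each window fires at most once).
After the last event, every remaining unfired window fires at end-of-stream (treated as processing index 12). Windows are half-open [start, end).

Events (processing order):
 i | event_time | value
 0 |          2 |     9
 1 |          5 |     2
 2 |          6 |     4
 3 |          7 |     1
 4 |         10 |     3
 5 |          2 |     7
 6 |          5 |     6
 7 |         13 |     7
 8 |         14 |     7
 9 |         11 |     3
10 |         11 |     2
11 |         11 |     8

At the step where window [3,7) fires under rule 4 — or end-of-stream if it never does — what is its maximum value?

i=0 t=2 v=9: → [0,4); WM=−∞
i=1 t=5 v=2: → [3,7); WM=−∞
i=2 t=6 v=4: → [6,10),[3,7); WM=3
i=3 t=7 v=1: → [6,10); WM=3
i=4 t=10 v=3: → [9,13); WM=3
i=5 t=2 v=7: → [0,4); WM=7; [0,4) fires=9 [3,7) fires=4
i=6 t=5 v=6: → [3,7); WM=7
i=7 t=13 v=7: → [12,16); WM=7
i=8 t=14 v=7: → [12,16); WM=11; [6,10) fires=4
i=9 t=11 v=3: → [9,13); WM=11
i=10 t=11 v=2: → [9,13); WM=11
i=11 t=11 v=8: → [9,13); WM=11

4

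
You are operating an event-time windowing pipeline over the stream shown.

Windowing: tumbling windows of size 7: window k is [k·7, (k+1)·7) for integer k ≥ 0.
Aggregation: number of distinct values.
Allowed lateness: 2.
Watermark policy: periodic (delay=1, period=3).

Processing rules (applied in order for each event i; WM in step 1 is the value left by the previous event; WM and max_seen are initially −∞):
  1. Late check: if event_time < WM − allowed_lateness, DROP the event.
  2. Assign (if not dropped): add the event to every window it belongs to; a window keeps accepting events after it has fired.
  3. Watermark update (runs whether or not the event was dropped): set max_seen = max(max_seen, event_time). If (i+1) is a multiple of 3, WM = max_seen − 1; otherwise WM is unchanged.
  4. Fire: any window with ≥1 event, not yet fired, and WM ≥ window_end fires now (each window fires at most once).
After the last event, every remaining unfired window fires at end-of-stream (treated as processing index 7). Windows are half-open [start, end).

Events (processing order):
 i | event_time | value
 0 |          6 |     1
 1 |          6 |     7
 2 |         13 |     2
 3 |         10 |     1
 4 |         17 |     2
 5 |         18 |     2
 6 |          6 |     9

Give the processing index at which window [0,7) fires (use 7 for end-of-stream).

2

i=0 t=6 v=1: → [0,7); WM=−∞
i=1 t=6 v=7: → [0,7); WM=−∞
i=2 t=13 v=2: → [7,14); WM=12; [0,7) fires=2
i=3 t=10 v=1: → [7,14); WM=12
i=4 t=17 v=2: → [14,21); WM=12
i=5 t=18 v=2: → [14,21); WM=17; [7,14) fires=2
i=6 t=6 v=9: DROP (t<17-2); WM=17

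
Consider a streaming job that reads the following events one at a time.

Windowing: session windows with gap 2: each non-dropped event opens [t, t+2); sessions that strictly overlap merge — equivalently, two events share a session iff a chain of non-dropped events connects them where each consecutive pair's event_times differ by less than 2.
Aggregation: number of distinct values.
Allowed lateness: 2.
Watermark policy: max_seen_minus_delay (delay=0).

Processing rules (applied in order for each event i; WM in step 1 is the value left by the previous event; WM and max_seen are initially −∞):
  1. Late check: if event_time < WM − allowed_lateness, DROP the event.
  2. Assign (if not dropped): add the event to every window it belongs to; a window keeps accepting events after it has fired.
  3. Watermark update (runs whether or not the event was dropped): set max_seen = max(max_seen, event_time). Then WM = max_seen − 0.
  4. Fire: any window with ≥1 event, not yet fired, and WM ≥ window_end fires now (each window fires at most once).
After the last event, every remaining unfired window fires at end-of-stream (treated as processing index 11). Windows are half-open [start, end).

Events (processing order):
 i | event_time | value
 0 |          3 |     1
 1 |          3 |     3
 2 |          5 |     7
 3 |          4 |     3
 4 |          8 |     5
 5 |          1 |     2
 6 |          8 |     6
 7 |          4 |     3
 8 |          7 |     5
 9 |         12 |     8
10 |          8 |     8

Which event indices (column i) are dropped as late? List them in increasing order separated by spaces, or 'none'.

5 7 10

i=0 t=3 v=1: → [3,5); WM=3
i=1 t=3 v=3: → [3,5); WM=3
i=2 t=5 v=7: → [5,7); WM=5
i=3 t=4 v=3: → [3,7); WM=5
i=4 t=8 v=5: → [8,10); WM=8
i=5 t=1 v=2: DROP (t<8-2); WM=8
i=6 t=8 v=6: → [8,10); WM=8
i=7 t=4 v=3: DROP (t<8-2); WM=8
i=8 t=7 v=5: → [7,10); WM=8
i=9 t=12 v=8: → [12,14); WM=12
i=10 t=8 v=8: DROP (t<12-2); WM=12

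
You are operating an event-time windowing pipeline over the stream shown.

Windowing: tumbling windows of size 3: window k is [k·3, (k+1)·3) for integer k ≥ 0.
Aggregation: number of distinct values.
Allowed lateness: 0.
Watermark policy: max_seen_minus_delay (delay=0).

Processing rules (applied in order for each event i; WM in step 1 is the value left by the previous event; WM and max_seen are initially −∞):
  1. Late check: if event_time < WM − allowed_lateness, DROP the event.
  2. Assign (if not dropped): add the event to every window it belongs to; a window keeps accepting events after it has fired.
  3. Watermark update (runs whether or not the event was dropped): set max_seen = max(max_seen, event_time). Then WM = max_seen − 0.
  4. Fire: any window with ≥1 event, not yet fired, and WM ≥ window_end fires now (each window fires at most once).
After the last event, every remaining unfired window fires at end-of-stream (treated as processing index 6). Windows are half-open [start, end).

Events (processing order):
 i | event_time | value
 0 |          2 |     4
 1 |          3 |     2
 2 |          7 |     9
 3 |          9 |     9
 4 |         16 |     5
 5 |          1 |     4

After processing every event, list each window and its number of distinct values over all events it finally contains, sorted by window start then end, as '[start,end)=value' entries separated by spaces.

i=0 t=2 v=4: → [0,3); WM=2
i=1 t=3 v=2: → [3,6); WM=3; [0,3) fires=1
i=2 t=7 v=9: → [6,9); WM=7; [3,6) fires=1
i=3 t=9 v=9: → [9,12); WM=9; [6,9) fires=1
i=4 t=16 v=5: → [15,18); WM=16; [9,12) fires=1
i=5 t=1 v=4: DROP (t<16-0); WM=16

[0,3)=1 [3,6)=1 [6,9)=1 [9,12)=1 [15,18)=1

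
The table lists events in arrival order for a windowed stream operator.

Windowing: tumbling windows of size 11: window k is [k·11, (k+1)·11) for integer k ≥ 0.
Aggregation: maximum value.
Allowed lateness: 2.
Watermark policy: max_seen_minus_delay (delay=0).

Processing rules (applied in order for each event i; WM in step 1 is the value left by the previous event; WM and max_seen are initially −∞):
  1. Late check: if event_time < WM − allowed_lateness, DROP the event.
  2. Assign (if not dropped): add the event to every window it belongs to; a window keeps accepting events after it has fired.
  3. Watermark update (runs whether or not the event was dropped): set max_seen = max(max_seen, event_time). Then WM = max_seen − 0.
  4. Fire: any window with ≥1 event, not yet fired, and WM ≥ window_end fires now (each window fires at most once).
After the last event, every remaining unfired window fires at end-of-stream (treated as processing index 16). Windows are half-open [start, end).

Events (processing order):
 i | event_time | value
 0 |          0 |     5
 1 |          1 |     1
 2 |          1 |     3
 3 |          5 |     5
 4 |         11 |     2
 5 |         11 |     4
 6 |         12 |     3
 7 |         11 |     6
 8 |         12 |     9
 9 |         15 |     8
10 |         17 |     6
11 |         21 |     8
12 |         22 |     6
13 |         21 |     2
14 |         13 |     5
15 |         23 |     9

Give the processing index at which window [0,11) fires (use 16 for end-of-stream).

i=0 t=0 v=5: → [0,11); WM=0
i=1 t=1 v=1: → [0,11); WM=1
i=2 t=1 v=3: → [0,11); WM=1
i=3 t=5 v=5: → [0,11); WM=5
i=4 t=11 v=2: → [11,22); WM=11; [0,11) fires=5
i=5 t=11 v=4: → [11,22); WM=11
i=6 t=12 v=3: → [11,22); WM=12
i=7 t=11 v=6: → [11,22); WM=12
i=8 t=12 v=9: → [11,22); WM=12
i=9 t=15 v=8: → [11,22); WM=15
i=10 t=17 v=6: → [11,22); WM=17
i=11 t=21 v=8: → [11,22); WM=21
i=12 t=22 v=6: → [22,33); WM=22; [11,22) fires=9
i=13 t=21 v=2: → [11,22); WM=22
i=14 t=13 v=5: DROP (t<22-2); WM=22
i=15 t=23 v=9: → [22,33); WM=23

4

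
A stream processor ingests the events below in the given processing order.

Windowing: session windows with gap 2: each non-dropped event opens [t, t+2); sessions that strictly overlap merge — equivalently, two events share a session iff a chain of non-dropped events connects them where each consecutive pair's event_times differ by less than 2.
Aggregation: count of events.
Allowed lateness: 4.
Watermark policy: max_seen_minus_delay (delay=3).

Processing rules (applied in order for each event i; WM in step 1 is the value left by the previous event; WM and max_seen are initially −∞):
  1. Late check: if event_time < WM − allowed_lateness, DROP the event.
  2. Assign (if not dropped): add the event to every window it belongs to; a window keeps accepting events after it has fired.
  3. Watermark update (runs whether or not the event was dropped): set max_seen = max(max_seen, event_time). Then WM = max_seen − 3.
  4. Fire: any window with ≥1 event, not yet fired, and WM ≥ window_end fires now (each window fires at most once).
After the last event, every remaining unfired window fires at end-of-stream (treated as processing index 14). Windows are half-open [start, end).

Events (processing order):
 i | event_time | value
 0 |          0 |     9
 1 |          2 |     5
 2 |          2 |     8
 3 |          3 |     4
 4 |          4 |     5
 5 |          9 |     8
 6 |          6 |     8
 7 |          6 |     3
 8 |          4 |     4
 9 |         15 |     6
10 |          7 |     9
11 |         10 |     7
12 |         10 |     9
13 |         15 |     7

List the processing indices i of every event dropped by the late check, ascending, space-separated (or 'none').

10

i=0 t=0 v=9: → [0,2); WM=-3
i=1 t=2 v=5: → [2,4); WM=-1
i=2 t=2 v=8: → [2,4); WM=-1
i=3 t=3 v=4: → [2,5); WM=0
i=4 t=4 v=5: → [2,6); WM=1
i=5 t=9 v=8: → [9,11); WM=6
i=6 t=6 v=8: → [6,8); WM=6
i=7 t=6 v=3: → [6,8); WM=6
i=8 t=4 v=4: → [2,6); WM=6
i=9 t=15 v=6: → [15,17); WM=12
i=10 t=7 v=9: DROP (t<12-4); WM=12
i=11 t=10 v=7: → [9,12); WM=12
i=12 t=10 v=9: → [9,12); WM=12
i=13 t=15 v=7: → [15,17); WM=12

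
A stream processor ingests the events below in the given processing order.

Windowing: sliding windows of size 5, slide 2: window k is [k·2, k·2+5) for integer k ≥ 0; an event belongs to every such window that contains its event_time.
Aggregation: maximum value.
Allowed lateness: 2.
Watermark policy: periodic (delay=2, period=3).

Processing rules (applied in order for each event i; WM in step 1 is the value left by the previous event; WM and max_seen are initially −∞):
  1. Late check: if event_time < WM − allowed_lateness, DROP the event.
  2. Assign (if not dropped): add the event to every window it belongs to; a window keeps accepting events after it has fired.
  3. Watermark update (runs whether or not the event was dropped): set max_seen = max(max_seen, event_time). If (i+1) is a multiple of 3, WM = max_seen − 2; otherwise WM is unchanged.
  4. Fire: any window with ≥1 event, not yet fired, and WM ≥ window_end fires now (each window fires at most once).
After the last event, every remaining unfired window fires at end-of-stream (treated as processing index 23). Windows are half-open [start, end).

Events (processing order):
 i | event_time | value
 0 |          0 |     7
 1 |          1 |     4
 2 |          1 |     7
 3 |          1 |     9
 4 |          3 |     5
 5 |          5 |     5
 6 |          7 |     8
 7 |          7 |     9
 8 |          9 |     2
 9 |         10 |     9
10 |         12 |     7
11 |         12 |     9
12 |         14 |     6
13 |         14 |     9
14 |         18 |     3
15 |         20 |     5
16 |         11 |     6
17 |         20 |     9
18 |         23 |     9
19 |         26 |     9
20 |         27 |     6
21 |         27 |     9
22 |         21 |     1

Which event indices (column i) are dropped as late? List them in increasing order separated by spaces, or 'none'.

16 22

i=0 t=0 v=7: → [0,5); WM=−∞
i=1 t=1 v=4: → [0,5); WM=−∞
i=2 t=1 v=7: → [0,5); WM=-1
i=3 t=1 v=9: → [0,5); WM=-1
i=4 t=3 v=5: → [2,7),[0,5); WM=-1
i=5 t=5 v=5: → [4,9),[2,7); WM=3
i=6 t=7 v=8: → [6,11),[4,9); WM=3
i=7 t=7 v=9: → [6,11),[4,9); WM=3
i=8 t=9 v=2: → [8,13),[6,11); WM=7; [0,5) fires=9 [2,7) fires=5
i=9 t=10 v=9: → [10,15),[8,13),[6,11); WM=7
i=10 t=12 v=7: → [12,17),[10,15),[8,13); WM=7
i=11 t=12 v=9: → [12,17),[10,15),[8,13); WM=10; [4,9) fires=9
i=12 t=14 v=6: → [14,19),[12,17),[10,15); WM=10
i=13 t=14 v=9: → [14,19),[12,17),[10,15); WM=10
i=14 t=18 v=3: → [18,23),[16,21),[14,19); WM=16; [6,11) fires=9 [8,13) fires=9 [10,15) fires=9
i=15 t=20 v=5: → [20,25),[18,23),[16,21); WM=16
i=16 t=11 v=6: DROP (t<16-2); WM=16
i=17 t=20 v=9: → [20,25),[18,23),[16,21); WM=18; [12,17) fires=9
i=18 t=23 v=9: → [22,27),[20,25); WM=18
i=19 t=26 v=9: → [26,31),[24,29),[22,27); WM=18
i=20 t=27 v=6: → [26,31),[24,29); WM=25; [14,19) fires=9 [16,21) fires=9 [18,23) fires=9 [20,25) fires=9
i=21 t=27 v=9: → [26,31),[24,29); WM=25
i=22 t=21 v=1: DROP (t<25-2); WM=25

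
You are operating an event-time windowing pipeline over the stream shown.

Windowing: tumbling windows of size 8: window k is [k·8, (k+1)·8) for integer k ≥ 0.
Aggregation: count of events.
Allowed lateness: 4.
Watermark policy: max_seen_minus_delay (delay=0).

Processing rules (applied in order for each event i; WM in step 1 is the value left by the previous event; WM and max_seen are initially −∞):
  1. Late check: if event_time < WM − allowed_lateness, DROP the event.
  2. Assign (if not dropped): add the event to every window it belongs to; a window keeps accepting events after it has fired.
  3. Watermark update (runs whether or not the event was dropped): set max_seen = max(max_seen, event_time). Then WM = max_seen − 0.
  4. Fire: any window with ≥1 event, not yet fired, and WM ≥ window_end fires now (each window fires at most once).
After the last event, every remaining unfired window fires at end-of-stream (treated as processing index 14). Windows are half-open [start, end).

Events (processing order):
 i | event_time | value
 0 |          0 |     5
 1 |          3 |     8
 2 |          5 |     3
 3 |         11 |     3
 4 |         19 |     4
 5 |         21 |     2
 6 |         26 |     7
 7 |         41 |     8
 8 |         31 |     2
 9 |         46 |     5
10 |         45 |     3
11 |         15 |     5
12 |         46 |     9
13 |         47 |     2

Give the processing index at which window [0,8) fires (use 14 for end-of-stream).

i=0 t=0 v=5: → [0,8); WM=0
i=1 t=3 v=8: → [0,8); WM=3
i=2 t=5 v=3: → [0,8); WM=5
i=3 t=11 v=3: → [8,16); WM=11; [0,8) fires=3
i=4 t=19 v=4: → [16,24); WM=19; [8,16) fires=1
i=5 t=21 v=2: → [16,24); WM=21
i=6 t=26 v=7: → [24,32); WM=26; [16,24) fires=2
i=7 t=41 v=8: → [40,48); WM=41; [24,32) fires=1
i=8 t=31 v=2: DROP (t<41-4); WM=41
i=9 t=46 v=5: → [40,48); WM=46
i=10 t=45 v=3: → [40,48); WM=46
i=11 t=15 v=5: DROP (t<46-4); WM=46
i=12 t=46 v=9: → [40,48); WM=46
i=13 t=47 v=2: → [40,48); WM=47

3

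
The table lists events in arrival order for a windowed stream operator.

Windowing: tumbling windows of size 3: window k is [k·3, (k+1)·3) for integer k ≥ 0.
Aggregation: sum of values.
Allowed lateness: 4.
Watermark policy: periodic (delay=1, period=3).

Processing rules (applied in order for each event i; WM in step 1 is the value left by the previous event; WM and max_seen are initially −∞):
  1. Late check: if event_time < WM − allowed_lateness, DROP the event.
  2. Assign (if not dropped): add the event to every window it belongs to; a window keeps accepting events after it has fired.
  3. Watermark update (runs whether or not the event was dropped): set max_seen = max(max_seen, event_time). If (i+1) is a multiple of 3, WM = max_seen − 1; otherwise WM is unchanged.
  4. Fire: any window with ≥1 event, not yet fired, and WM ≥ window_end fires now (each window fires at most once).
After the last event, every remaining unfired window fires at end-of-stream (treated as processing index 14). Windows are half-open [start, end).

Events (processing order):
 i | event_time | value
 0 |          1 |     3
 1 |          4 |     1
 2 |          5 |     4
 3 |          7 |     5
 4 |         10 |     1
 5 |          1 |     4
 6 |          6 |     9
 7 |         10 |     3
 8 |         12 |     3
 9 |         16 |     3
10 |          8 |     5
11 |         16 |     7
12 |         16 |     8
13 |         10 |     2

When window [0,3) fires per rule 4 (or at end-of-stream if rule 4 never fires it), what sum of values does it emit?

3

i=0 t=1 v=3: → [0,3); WM=−∞
i=1 t=4 v=1: → [3,6); WM=−∞
i=2 t=5 v=4: → [3,6); WM=4; [0,3) fires=3
i=3 t=7 v=5: → [6,9); WM=4
i=4 t=10 v=1: → [9,12); WM=4
i=5 t=1 v=4: → [0,3); WM=9; [3,6) fires=5 [6,9) fires=5
i=6 t=6 v=9: → [6,9); WM=9
i=7 t=10 v=3: → [9,12); WM=9
i=8 t=12 v=3: → [12,15); WM=11
i=9 t=16 v=3: → [15,18); WM=11
i=10 t=8 v=5: → [6,9); WM=11
i=11 t=16 v=7: → [15,18); WM=15; [9,12) fires=4 [12,15) fires=3
i=12 t=16 v=8: → [15,18); WM=15
i=13 t=10 v=2: DROP (t<15-4); WM=15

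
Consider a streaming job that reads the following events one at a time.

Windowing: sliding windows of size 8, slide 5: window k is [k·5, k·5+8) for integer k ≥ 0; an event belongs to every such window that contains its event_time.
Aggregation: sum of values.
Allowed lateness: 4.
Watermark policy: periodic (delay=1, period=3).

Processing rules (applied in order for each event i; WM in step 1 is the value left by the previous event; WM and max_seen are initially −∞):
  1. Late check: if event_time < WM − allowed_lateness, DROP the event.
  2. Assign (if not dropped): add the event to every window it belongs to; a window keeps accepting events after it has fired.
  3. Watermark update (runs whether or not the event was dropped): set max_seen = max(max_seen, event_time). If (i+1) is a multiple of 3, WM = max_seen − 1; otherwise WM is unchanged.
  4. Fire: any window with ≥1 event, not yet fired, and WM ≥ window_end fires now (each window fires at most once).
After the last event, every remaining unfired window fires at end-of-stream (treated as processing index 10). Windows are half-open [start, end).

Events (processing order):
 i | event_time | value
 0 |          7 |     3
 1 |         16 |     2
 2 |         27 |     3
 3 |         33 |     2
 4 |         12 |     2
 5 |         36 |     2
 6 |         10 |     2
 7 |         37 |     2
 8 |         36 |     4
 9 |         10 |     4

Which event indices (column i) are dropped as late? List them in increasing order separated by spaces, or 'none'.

i=0 t=7 v=3: → [5,13),[0,8); WM=−∞
i=1 t=16 v=2: → [15,23),[10,18); WM=−∞
i=2 t=27 v=3: → [25,33),[20,28); WM=26; [0,8) fires=3 [5,13) fires=3 [10,18) fires=2 [15,23) fires=2
i=3 t=33 v=2: → [30,38); WM=26
i=4 t=12 v=2: DROP (t<26-4); WM=26
i=5 t=36 v=2: → [35,43),[30,38); WM=35; [20,28) fires=3 [25,33) fires=3
i=6 t=10 v=2: DROP (t<35-4); WM=35
i=7 t=37 v=2: → [35,43),[30,38); WM=35
i=8 t=36 v=4: → [35,43),[30,38); WM=36
i=9 t=10 v=4: DROP (t<36-4); WM=36

4 6 9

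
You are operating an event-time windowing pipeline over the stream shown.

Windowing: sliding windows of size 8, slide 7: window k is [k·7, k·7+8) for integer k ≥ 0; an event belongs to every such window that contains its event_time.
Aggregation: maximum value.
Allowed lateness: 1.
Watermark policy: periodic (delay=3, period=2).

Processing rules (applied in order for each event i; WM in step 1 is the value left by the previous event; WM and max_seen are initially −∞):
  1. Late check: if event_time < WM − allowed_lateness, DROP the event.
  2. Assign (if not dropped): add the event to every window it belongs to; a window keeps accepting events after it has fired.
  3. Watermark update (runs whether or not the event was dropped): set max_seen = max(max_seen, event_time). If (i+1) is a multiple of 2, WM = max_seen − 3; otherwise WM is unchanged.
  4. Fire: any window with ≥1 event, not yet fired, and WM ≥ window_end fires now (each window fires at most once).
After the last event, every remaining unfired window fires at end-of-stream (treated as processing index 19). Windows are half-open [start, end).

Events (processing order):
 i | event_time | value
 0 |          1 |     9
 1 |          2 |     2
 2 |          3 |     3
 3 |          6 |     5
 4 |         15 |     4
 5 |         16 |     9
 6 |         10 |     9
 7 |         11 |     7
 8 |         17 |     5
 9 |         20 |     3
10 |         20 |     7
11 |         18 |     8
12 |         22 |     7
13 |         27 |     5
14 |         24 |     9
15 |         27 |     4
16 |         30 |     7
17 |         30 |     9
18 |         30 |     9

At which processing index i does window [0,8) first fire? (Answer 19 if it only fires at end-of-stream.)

i=0 t=1 v=9: → [0,8); WM=−∞
i=1 t=2 v=2: → [0,8); WM=-1
i=2 t=3 v=3: → [0,8); WM=-1
i=3 t=6 v=5: → [0,8); WM=3
i=4 t=15 v=4: → [14,22); WM=3
i=5 t=16 v=9: → [14,22); WM=13; [0,8) fires=9
i=6 t=10 v=9: DROP (t<13-1); WM=13
i=7 t=11 v=7: DROP (t<13-1); WM=13
i=8 t=17 v=5: → [14,22); WM=13
i=9 t=20 v=3: → [14,22); WM=17
i=10 t=20 v=7: → [14,22); WM=17
i=11 t=18 v=8: → [14,22); WM=17
i=12 t=22 v=7: → [21,29); WM=17
i=13 t=27 v=5: → [21,29); WM=24; [14,22) fires=9
i=14 t=24 v=9: → [21,29); WM=24
i=15 t=27 v=4: → [21,29); WM=24
i=16 t=30 v=7: → [28,36); WM=24
i=17 t=30 v=9: → [28,36); WM=27
i=18 t=30 v=9: → [28,36); WM=27

5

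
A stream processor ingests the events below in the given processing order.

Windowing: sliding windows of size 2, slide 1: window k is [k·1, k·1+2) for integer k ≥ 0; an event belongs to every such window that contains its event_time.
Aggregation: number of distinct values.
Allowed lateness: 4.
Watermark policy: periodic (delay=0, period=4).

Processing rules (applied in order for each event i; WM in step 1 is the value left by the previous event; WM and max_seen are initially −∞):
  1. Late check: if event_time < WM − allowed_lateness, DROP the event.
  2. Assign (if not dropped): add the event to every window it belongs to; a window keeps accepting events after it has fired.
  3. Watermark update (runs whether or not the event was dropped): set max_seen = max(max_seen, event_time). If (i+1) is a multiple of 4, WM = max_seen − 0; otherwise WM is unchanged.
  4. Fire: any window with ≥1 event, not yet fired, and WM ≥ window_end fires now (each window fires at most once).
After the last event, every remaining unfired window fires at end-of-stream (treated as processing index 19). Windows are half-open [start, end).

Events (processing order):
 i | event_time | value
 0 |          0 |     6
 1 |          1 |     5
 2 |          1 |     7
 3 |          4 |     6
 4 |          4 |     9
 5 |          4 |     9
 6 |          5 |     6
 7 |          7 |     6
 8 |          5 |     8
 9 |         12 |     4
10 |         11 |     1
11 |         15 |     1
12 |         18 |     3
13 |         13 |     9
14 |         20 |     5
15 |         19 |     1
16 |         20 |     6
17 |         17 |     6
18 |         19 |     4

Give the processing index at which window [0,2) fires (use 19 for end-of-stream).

i=0 t=0 v=6: → [0,2); WM=−∞
i=1 t=1 v=5: → [1,3),[0,2); WM=−∞
i=2 t=1 v=7: → [1,3),[0,2); WM=−∞
i=3 t=4 v=6: → [4,6),[3,5); WM=4; [0,2) fires=3 [1,3) fires=2
i=4 t=4 v=9: → [4,6),[3,5); WM=4
i=5 t=4 v=9: → [4,6),[3,5); WM=4
i=6 t=5 v=6: → [5,7),[4,6); WM=4
i=7 t=7 v=6: → [7,9),[6,8); WM=7; [3,5) fires=2 [4,6) fires=2 [5,7) fires=1
i=8 t=5 v=8: → [5,7),[4,6); WM=7
i=9 t=12 v=4: → [12,14),[11,13); WM=7
i=10 t=11 v=1: → [11,13),[10,12); WM=7
i=11 t=15 v=1: → [15,17),[14,16); WM=15; [6,8) fires=1 [7,9) fires=1 [10,12) fires=1 [11,13) fires=2 [12,14) fires=1
i=12 t=18 v=3: → [18,20),[17,19); WM=15
i=13 t=13 v=9: → [13,15),[12,14); WM=15; [13,15) fires=1
i=14 t=20 v=5: → [20,22),[19,21); WM=15
i=15 t=19 v=1: → [19,21),[18,20); WM=20; [14,16) fires=1 [15,17) fires=1 [17,19) fires=1 [18,20) fires=2
i=16 t=20 v=6: → [20,22),[19,21); WM=20
i=17 t=17 v=6: → [17,19),[16,18); WM=20; [16,18) fires=1
i=18 t=19 v=4: → [19,21),[18,20); WM=20

3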